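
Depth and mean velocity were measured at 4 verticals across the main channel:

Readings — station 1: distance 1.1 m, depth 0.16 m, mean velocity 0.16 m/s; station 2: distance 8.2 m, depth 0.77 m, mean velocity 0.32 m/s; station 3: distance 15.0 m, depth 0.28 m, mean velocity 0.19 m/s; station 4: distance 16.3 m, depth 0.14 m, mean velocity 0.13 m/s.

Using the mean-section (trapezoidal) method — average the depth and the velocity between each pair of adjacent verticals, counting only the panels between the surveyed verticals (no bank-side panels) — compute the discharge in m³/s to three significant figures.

1.75 m³/s

Panel 1-2: Δb = 7.1 m, d̄ = (0.16+0.77)/2 = 0.465, v̄ = (0.16+0.32)/2 = 0.24 → q = 7.1×0.465×0.24 = 0.7924 m³/s
Panel 2-3: Δb = 6.8 m, d̄ = (0.77+0.28)/2 = 0.525, v̄ = (0.32+0.19)/2 = 0.255 → q = 6.8×0.525×0.255 = 0.9104 m³/s
Panel 3-4: Δb = 1.3 m, d̄ = (0.28+0.14)/2 = 0.21, v̄ = (0.19+0.13)/2 = 0.16 → q = 1.3×0.21×0.16 = 0.04368 m³/s
Q = Σ q = 1.746 m³/s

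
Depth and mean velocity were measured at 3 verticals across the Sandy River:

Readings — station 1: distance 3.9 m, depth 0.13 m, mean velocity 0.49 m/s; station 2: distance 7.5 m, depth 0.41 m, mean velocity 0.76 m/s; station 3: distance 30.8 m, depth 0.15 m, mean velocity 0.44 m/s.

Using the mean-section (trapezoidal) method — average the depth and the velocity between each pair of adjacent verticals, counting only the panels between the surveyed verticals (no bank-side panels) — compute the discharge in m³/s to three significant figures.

Panel 1-2: Δb = 3.6 m, d̄ = (0.13+0.41)/2 = 0.27, v̄ = (0.49+0.76)/2 = 0.625 → q = 3.6×0.27×0.625 = 0.6075 m³/s
Panel 2-3: Δb = 23.3 m, d̄ = (0.41+0.15)/2 = 0.28, v̄ = (0.76+0.44)/2 = 0.6 → q = 23.3×0.28×0.6 = 3.914 m³/s
Q = Σ q = 4.522 m³/s

4.52 m³/s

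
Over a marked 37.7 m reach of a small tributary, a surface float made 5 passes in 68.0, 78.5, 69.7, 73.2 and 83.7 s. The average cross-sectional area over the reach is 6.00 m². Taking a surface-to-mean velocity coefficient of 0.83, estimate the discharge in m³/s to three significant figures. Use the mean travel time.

2.52 m³/s

t̄ = (68.0 + 78.5 + 69.7 + 73.2 + 83.7) / 5 = 74.62 s
v_surface = L / t̄ = 37.7 / 74.62 = 0.5052 m/s
v_mean = 0.83 × 0.5052 = 0.4193 m/s
Q = A × v_mean = 6.00 × 0.4193 = 2.516 m³/s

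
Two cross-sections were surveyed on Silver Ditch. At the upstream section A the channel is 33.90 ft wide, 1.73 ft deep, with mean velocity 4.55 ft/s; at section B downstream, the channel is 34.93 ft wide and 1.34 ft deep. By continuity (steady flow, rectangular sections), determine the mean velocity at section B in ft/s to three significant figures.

Q = A₁V₁ = (33.90×1.73) × 4.55 = 266.8 ft³/s
A₂ = 34.93 × 1.34 = 46.81 ft²
V₂ = Q/A₂ = 266.8/46.81 = 5.701 ft/s

5.70 ft/s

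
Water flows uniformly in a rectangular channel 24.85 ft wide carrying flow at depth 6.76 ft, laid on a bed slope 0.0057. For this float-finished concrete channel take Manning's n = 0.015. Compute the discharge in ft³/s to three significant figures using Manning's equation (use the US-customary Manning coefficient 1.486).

3360 ft³/s

A = b·y = 24.85 × 6.76 = 168.0 ft²
P = b + 2y = 24.85 + 2×6.76 = 38.37 ft
R = A/P = 168.0/38.37 = 4.378 ft
Q = (1.486/n)·A·R^(2/3)·S^(1/2) = (1.486/0.015) × 168.0 × 4.378^(2/3) × 0.0057^(1/2) = 3362 ft³/s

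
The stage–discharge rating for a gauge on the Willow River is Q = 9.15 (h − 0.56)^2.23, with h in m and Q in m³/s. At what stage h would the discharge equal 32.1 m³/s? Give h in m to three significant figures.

2.32 m

h − h₀ = (Q/C)^(1/b) = (32.1/9.15)^(1/2.23) = 1.756 m
h = 0.56 + 1.756 = 2.316 m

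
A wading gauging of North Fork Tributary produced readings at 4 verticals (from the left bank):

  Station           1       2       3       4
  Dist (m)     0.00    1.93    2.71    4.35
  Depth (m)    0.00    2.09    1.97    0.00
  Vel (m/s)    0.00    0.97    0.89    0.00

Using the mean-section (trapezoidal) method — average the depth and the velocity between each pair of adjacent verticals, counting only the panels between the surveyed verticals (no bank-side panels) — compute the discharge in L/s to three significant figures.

3170 L/s

Panel 1-2: Δb = 1.93 m, d̄ = (0.00+2.09)/2 = 1.045, v̄ = (0.00+0.97)/2 = 0.485 → q = 1.93×1.045×0.485 = 0.9782 m³/s
Panel 2-3: Δb = 0.78 m, d̄ = (2.09+1.97)/2 = 2.03, v̄ = (0.97+0.89)/2 = 0.93 → q = 0.78×2.03×0.93 = 1.473 m³/s
Panel 3-4: Δb = 1.64 m, d̄ = (1.97+0.00)/2 = 0.985, v̄ = (0.89+0.00)/2 = 0.445 → q = 1.64×0.985×0.445 = 0.7189 m³/s
Q = Σ q = 3.170 m³/s
= 3.170 × 1000 = 3170 L/s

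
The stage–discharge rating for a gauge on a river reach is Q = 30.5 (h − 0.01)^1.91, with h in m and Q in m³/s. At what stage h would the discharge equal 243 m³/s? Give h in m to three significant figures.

2.97 m

h − h₀ = (Q/C)^(1/b) = (243/30.5)^(1/1.91) = 2.964 m
h = 0.01 + 2.964 = 2.974 m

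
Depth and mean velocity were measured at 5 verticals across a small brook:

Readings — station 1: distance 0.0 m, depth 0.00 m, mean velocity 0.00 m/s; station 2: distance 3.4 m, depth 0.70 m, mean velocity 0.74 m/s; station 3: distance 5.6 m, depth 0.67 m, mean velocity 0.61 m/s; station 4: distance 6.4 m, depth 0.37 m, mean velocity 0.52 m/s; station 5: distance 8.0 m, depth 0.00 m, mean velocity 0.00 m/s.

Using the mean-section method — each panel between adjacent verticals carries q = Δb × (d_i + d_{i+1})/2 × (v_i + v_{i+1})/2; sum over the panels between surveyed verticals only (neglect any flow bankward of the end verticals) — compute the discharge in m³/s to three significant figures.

Panel 1-2: Δb = 3.4 m, d̄ = (0.00+0.70)/2 = 0.35, v̄ = (0.00+0.74)/2 = 0.37 → q = 3.4×0.35×0.37 = 0.4403 m³/s
Panel 2-3: Δb = 2.2 m, d̄ = (0.70+0.67)/2 = 0.685, v̄ = (0.74+0.61)/2 = 0.675 → q = 2.2×0.685×0.675 = 1.017 m³/s
Panel 3-4: Δb = 0.8 m, d̄ = (0.67+0.37)/2 = 0.52, v̄ = (0.61+0.52)/2 = 0.565 → q = 0.8×0.52×0.565 = 0.2350 m³/s
Panel 4-5: Δb = 1.6 m, d̄ = (0.37+0.00)/2 = 0.185, v̄ = (0.52+0.00)/2 = 0.26 → q = 1.6×0.185×0.26 = 0.07696 m³/s
Q = Σ q = 1.770 m³/s

1.77 m³/s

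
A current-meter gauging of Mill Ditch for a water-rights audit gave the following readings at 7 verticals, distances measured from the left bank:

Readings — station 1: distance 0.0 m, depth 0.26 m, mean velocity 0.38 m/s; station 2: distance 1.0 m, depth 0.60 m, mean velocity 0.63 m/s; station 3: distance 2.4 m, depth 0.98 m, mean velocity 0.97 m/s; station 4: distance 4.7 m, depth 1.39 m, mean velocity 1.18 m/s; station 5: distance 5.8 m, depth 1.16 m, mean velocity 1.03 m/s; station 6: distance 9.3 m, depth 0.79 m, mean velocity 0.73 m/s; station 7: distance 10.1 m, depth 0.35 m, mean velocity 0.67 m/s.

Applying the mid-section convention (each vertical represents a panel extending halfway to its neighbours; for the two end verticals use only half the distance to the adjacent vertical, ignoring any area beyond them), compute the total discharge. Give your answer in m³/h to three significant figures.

w_1 = (1.0 − 0.0)/2 = 0.5 m; q_1 = 0.38 × 0.26 × 0.5 = 0.04940 m³/s
w_2 = (2.4 − 0.0)/2 = 1.2 m; q_2 = 0.63 × 0.60 × 1.2 = 0.4536 m³/s
w_3 = (4.7 − 1.0)/2 = 1.85 m; q_3 = 0.97 × 0.98 × 1.85 = 1.759 m³/s
w_4 = (5.8 − 2.4)/2 = 1.7 m; q_4 = 1.18 × 1.39 × 1.7 = 2.788 m³/s
w_5 = (9.3 − 4.7)/2 = 2.3 m; q_5 = 1.03 × 1.16 × 2.3 = 2.748 m³/s
w_6 = (10.1 − 5.8)/2 = 2.15 m; q_6 = 0.73 × 0.79 × 2.15 = 1.240 m³/s
w_7 = (10.1 − 9.3)/2 = 0.4 m; q_7 = 0.67 × 0.35 × 0.4 = 0.09380 m³/s
Q = Σ qᵢ = 9.132 m³/s
= 9.132 × 3600 = 32870 m³/h

32900 m³/h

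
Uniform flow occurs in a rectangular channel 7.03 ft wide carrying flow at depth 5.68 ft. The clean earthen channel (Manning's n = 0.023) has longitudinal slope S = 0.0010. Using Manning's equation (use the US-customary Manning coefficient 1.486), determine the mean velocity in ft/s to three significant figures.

A = b·y = 7.03 × 5.68 = 39.93 ft²
P = b + 2y = 7.03 + 2×5.68 = 18.39 ft
R = A/P = 39.93/18.39 = 2.171 ft
Q = (1.486/n)·A·R^(2/3)·S^(1/2) = (1.486/0.023) × 39.93 × 2.171^(2/3) × 0.0010^(1/2) = 136.8 ft³/s
V = Q/A = 136.8/39.93 = 3.426 ft/s

3.43 ft/s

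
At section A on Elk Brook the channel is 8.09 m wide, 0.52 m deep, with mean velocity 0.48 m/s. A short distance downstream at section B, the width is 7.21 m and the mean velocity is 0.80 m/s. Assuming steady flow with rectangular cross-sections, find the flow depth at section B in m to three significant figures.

0.350 m

Q = A₁V₁ = (8.09×0.52) × 0.48 = 2.019 m³/s
d₂ = Q/(b₂ V₂) = 2.019/(7.21×0.80) = 0.3501 m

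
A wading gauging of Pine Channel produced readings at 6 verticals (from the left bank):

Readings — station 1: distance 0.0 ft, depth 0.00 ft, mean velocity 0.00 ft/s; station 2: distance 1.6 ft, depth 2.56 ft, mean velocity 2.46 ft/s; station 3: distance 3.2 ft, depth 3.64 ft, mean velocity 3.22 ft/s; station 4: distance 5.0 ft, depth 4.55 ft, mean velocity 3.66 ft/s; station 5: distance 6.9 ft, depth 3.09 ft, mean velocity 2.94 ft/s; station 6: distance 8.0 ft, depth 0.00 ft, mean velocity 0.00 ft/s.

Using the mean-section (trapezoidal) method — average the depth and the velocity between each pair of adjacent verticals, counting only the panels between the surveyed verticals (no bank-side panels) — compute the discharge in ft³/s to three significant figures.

Panel 1-2: Δb = 1.6 ft, d̄ = (0.00+2.56)/2 = 1.28, v̄ = (0.00+2.46)/2 = 1.23 → q = 1.6×1.28×1.23 = 2.519 ft³/s
Panel 2-3: Δb = 1.6 ft, d̄ = (2.56+3.64)/2 = 3.1, v̄ = (2.46+3.22)/2 = 2.84 → q = 1.6×3.1×2.84 = 14.09 ft³/s
Panel 3-4: Δb = 1.8 ft, d̄ = (3.64+4.55)/2 = 4.095, v̄ = (3.22+3.66)/2 = 3.44 → q = 1.8×4.095×3.44 = 25.36 ft³/s
Panel 4-5: Δb = 1.9 ft, d̄ = (4.55+3.09)/2 = 3.82, v̄ = (3.66+2.94)/2 = 3.3 → q = 1.9×3.82×3.3 = 23.95 ft³/s
Panel 5-6: Δb = 1.1 ft, d̄ = (3.09+0.00)/2 = 1.545, v̄ = (2.94+0.00)/2 = 1.47 → q = 1.1×1.545×1.47 = 2.498 ft³/s
Q = Σ q = 68.41 ft³/s

68.4 ft³/s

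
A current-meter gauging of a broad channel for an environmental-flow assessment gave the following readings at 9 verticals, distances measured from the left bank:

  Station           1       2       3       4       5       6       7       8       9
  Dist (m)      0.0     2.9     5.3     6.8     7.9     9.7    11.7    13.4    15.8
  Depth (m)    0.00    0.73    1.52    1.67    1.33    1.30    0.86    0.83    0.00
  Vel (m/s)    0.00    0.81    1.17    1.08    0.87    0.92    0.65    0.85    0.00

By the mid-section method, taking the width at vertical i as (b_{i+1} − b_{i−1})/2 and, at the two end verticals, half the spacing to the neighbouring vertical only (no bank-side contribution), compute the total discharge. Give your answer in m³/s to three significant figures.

w_2 = (5.3 − 0.0)/2 = 2.65 m; q_2 = 0.81 × 0.73 × 2.65 = 1.567 m³/s
w_3 = (6.8 − 2.9)/2 = 1.95 m; q_3 = 1.17 × 1.52 × 1.95 = 3.468 m³/s
w_4 = (7.9 − 5.3)/2 = 1.3 m; q_4 = 1.08 × 1.67 × 1.3 = 2.345 m³/s
w_5 = (9.7 − 6.8)/2 = 1.45 m; q_5 = 0.87 × 1.33 × 1.45 = 1.678 m³/s
w_6 = (11.7 − 7.9)/2 = 1.9 m; q_6 = 0.92 × 1.30 × 1.9 = 2.272 m³/s
w_7 = (13.4 − 9.7)/2 = 1.85 m; q_7 = 0.65 × 0.86 × 1.85 = 1.034 m³/s
w_8 = (15.8 − 11.7)/2 = 2.05 m; q_8 = 0.85 × 0.83 × 2.05 = 1.446 m³/s
Stations 1, 9 contribute zero (depth or velocity is 0).
Q = Σ qᵢ = 13.81 m³/s

13.8 m³/s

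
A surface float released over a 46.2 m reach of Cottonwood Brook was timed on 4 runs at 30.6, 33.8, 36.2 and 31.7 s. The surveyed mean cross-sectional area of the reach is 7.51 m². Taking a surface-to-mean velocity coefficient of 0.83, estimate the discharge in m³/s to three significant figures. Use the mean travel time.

8.71 m³/s

t̄ = (30.6 + 33.8 + 36.2 + 31.7) / 4 = 33.075 s
v_surface = L / t̄ = 46.2 / 33.075 = 1.397 m/s
v_mean = 0.83 × 1.397 = 1.159 m/s
Q = A × v_mean = 7.51 × 1.159 = 8.707 m³/s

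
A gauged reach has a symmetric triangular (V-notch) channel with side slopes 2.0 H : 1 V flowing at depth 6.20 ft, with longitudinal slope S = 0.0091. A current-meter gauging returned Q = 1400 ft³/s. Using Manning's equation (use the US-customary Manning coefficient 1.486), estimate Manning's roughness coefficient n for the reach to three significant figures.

A = z·y² = 2.0×6.20² = 76.88 ft²
P = 2y√(1+z²) = 2×6.20×√(1+2.0²) = 27.73 ft
R = A/P = 76.88/27.73 = 2.773 ft
n = (1.486/Q)·A·R^(2/3)·S^(1/2) = (1.486/1400) × 76.88 × 1.974 × 0.09539 = 0.01536

0.0154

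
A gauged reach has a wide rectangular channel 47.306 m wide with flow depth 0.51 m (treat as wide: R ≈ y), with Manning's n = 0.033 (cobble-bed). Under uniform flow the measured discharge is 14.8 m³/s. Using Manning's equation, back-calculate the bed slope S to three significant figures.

0.00101

A = b·y = 47.306 × 0.51 = 24.13 m²
Wide channel: R ≈ y = 0.51 m
S = (Q·n / (1·A·R^(2/3)))² = (14.8×0.033 / (1×24.13×0.6383))² = 0.001006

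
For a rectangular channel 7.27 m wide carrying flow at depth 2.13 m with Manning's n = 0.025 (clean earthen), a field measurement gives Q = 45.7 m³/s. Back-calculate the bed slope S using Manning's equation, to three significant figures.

0.00367

A = b·y = 7.27 × 2.13 = 15.49 m²
P = b + 2y = 7.27 + 2×2.13 = 11.53 m
R = A/P = 15.49/11.53 = 1.343 m
S = (Q·n / (1·A·R^(2/3)))² = (45.7×0.025 / (1×15.49×1.217))² = 0.003674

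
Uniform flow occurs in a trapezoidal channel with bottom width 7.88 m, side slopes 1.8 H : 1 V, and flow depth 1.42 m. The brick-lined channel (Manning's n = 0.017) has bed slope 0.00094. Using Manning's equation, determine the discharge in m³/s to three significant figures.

28.1 m³/s

A = (b + z·y)·y = (7.88 + 1.8×1.42)×1.42 = 14.82 m²
P = b + 2y√(1+z²) = 7.88 + 2×1.42×√(1+1.8²) = 13.73 m
R = A/P = 14.82/13.73 = 1.079 m
Q = (1/n)·A·R^(2/3)·S^(1/2) = (1/0.017) × 14.82 × 1.079^(2/3) × 0.00094^(1/2) = 28.12 m³/s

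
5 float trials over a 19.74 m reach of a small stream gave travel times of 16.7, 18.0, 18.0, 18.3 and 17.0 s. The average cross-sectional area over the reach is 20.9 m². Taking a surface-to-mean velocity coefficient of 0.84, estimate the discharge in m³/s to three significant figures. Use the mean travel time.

19.7 m³/s

t̄ = (16.7 + 18.0 + 18.0 + 18.3 + 17.0) / 5 = 17.6 s
v_surface = L / t̄ = 19.74 / 17.6 = 1.122 m/s
v_mean = 0.84 × 1.122 = 0.9421 m/s
Q = A × v_mean = 20.9 × 0.9421 = 19.69 m³/s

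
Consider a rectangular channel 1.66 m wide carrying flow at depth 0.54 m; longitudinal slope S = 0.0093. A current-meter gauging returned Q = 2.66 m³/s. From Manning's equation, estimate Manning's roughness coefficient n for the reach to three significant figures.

0.0154

A = b·y = 1.66 × 0.54 = 0.8964 m²
P = b + 2y = 1.66 + 2×0.54 = 2.740 m
R = A/P = 0.8964/2.740 = 0.3272 m
n = (1/Q)·A·R^(2/3)·S^(1/2) = (1/2.66) × 0.8964 × 0.4748 × 0.09644 = 0.01543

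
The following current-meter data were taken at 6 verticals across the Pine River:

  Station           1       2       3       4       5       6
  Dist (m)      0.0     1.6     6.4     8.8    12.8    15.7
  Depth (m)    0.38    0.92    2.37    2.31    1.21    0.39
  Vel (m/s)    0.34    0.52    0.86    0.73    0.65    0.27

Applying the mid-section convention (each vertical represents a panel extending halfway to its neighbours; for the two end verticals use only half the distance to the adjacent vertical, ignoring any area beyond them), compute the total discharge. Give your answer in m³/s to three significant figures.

17.2 m³/s

w_1 = (1.6 − 0.0)/2 = 0.8 m; q_1 = 0.34 × 0.38 × 0.8 = 0.1034 m³/s
w_2 = (6.4 − 0.0)/2 = 3.2 m; q_2 = 0.52 × 0.92 × 3.2 = 1.531 m³/s
w_3 = (8.8 − 1.6)/2 = 3.6 m; q_3 = 0.86 × 2.37 × 3.6 = 7.338 m³/s
w_4 = (12.8 − 6.4)/2 = 3.2 m; q_4 = 0.73 × 2.31 × 3.2 = 5.396 m³/s
w_5 = (15.7 − 8.8)/2 = 3.45 m; q_5 = 0.65 × 1.21 × 3.45 = 2.713 m³/s
w_6 = (15.7 − 12.8)/2 = 1.45 m; q_6 = 0.27 × 0.39 × 1.45 = 0.1527 m³/s
Q = Σ qᵢ = 17.23 m³/s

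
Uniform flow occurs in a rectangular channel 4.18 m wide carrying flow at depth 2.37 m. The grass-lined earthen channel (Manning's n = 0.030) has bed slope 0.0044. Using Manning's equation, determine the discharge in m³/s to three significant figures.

A = b·y = 4.18 × 2.37 = 9.907 m²
P = b + 2y = 4.18 + 2×2.37 = 8.920 m
R = A/P = 9.907/8.920 = 1.111 m
Q = (1/n)·A·R^(2/3)·S^(1/2) = (1/0.030) × 9.907 × 1.111^(2/3) × 0.0044^(1/2) = 23.49 m³/s

23.5 m³/s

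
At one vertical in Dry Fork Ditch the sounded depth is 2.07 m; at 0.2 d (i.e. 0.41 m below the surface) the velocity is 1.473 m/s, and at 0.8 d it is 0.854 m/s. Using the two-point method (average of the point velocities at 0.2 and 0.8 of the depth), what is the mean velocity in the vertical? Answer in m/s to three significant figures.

1.16 m/s

v̄ = (1.473 + 0.854) / 2 = 1.164 m/s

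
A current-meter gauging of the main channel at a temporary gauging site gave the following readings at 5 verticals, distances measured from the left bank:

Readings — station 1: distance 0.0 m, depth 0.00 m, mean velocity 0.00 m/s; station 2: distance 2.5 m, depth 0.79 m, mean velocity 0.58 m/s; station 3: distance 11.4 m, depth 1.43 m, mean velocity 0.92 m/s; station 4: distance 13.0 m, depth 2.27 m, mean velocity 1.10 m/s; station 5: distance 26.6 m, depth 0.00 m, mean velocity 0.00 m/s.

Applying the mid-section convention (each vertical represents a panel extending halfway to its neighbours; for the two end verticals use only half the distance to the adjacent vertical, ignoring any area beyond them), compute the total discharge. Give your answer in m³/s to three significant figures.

w_2 = (11.4 − 0.0)/2 = 5.7 m; q_2 = 0.58 × 0.79 × 5.7 = 2.612 m³/s
w_3 = (13.0 − 2.5)/2 = 5.25 m; q_3 = 0.92 × 1.43 × 5.25 = 6.907 m³/s
w_4 = (26.6 − 11.4)/2 = 7.6 m; q_4 = 1.10 × 2.27 × 7.6 = 18.98 m³/s
Stations 1, 5 contribute zero (depth or velocity is 0).
Q = Σ qᵢ = 28.50 m³/s

28.5 m³/s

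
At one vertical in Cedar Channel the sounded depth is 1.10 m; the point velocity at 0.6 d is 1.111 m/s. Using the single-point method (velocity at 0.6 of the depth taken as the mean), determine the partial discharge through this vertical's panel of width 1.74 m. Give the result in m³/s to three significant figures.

2.13 m³/s

v̄ = v₀.₆ = 1.111 m/s
q = v̄ × d × w = 1.111 × 1.10 × 1.74 = 2.126 m³/s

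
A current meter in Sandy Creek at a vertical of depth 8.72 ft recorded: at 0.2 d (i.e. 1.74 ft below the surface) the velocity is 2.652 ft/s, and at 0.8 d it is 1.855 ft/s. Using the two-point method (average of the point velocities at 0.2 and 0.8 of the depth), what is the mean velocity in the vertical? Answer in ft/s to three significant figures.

2.25 ft/s

v̄ = (2.652 + 1.855) / 2 = 2.254 ft/s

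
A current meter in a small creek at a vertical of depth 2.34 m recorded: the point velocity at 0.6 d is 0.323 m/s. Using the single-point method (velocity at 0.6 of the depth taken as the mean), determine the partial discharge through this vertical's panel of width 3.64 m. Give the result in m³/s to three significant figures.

2.75 m³/s

v̄ = v₀.₆ = 0.323 m/s
q = v̄ × d × w = 0.3230 × 2.34 × 3.64 = 2.751 m³/s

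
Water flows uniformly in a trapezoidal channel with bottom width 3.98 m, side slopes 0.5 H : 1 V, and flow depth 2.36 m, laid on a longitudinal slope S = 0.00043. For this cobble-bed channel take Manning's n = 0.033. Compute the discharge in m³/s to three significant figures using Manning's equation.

A = (b + z·y)·y = (3.98 + 0.5×2.36)×2.36 = 12.18 m²
P = b + 2y√(1+z²) = 3.98 + 2×2.36×√(1+0.5²) = 9.257 m
R = A/P = 12.18/9.257 = 1.315 m
Q = (1/n)·A·R^(2/3)·S^(1/2) = (1/0.033) × 12.18 × 1.315^(2/3) × 0.00043^(1/2) = 9.187 m³/s

9.19 m³/s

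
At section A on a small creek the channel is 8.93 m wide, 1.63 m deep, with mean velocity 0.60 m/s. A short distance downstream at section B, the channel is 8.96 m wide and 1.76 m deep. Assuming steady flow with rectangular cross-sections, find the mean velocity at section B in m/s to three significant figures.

0.554 m/s

Q = A₁V₁ = (8.93×1.63) × 0.60 = 8.734 m³/s
A₂ = 8.96 × 1.76 = 15.77 m²
V₂ = Q/A₂ = 8.734/15.77 = 0.5538 m/s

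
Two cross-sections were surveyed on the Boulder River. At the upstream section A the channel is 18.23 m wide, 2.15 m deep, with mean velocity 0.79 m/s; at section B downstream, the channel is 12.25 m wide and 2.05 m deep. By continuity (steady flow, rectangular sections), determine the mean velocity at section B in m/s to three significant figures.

1.23 m/s

Q = A₁V₁ = (18.23×2.15) × 0.79 = 30.96 m³/s
A₂ = 12.25 × 2.05 = 25.11 m²
V₂ = Q/A₂ = 30.96/25.11 = 1.233 m/s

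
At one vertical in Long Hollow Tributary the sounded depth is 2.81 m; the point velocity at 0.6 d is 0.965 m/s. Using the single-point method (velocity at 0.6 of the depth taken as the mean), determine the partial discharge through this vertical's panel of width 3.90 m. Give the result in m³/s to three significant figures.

v̄ = v₀.₆ = 0.965 m/s
q = v̄ × d × w = 0.9650 × 2.81 × 3.90 = 10.58 m³/s

10.6 m³/s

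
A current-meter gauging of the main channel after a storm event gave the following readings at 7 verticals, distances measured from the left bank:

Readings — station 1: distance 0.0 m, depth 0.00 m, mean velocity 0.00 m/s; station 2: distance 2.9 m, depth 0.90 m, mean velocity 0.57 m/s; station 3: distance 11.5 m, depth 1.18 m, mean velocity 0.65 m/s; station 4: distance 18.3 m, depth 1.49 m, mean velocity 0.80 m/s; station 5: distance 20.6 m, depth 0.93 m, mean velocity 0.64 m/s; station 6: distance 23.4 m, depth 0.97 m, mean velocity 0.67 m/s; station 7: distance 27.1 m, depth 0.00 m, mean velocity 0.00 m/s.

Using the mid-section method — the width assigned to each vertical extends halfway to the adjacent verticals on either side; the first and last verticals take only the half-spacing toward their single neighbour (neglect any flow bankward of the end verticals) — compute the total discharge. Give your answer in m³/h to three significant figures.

64500 m³/h

w_2 = (11.5 − 0.0)/2 = 5.75 m; q_2 = 0.57 × 0.90 × 5.75 = 2.950 m³/s
w_3 = (18.3 − 2.9)/2 = 7.7 m; q_3 = 0.65 × 1.18 × 7.7 = 5.906 m³/s
w_4 = (20.6 − 11.5)/2 = 4.55 m; q_4 = 0.80 × 1.49 × 4.55 = 5.424 m³/s
w_5 = (23.4 − 18.3)/2 = 2.55 m; q_5 = 0.64 × 0.93 × 2.55 = 1.518 m³/s
w_6 = (27.1 − 20.6)/2 = 3.25 m; q_6 = 0.67 × 0.97 × 3.25 = 2.112 m³/s
Stations 1, 7 contribute zero (depth or velocity is 0).
Q = Σ qᵢ = 17.91 m³/s
= 17.91 × 3600 = 64470 m³/h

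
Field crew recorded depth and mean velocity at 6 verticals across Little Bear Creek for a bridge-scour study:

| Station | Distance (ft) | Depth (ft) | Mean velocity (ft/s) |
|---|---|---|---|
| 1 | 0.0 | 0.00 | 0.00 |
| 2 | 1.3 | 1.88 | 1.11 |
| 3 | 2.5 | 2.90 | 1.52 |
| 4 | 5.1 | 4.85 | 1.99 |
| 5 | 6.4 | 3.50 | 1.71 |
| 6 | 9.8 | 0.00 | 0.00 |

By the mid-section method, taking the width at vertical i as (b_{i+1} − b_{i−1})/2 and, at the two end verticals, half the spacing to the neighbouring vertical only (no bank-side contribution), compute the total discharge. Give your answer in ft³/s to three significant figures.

w_2 = (2.5 − 0.0)/2 = 1.25 ft; q_2 = 1.11 × 1.88 × 1.25 = 2.609 ft³/s
w_3 = (5.1 − 1.3)/2 = 1.9 ft; q_3 = 1.52 × 2.90 × 1.9 = 8.375 ft³/s
w_4 = (6.4 − 2.5)/2 = 1.95 ft; q_4 = 1.99 × 4.85 × 1.95 = 18.82 ft³/s
w_5 = (9.8 − 5.1)/2 = 2.35 ft; q_5 = 1.71 × 3.50 × 2.35 = 14.06 ft³/s
Stations 1, 6 contribute zero (depth or velocity is 0).
Q = Σ qᵢ = 43.87 ft³/s

43.9 ft³/s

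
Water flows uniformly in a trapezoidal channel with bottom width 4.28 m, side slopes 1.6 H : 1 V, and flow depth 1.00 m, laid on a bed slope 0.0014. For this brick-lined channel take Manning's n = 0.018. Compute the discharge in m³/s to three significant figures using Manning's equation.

A = (b + z·y)·y = (4.28 + 1.6×1.00)×1.00 = 5.880 m²
P = b + 2y√(1+z²) = 4.28 + 2×1.00×√(1+1.6²) = 8.054 m
R = A/P = 5.880/8.054 = 0.7301 m
Q = (1/n)·A·R^(2/3)·S^(1/2) = (1/0.018) × 5.880 × 0.7301^(2/3) × 0.0014^(1/2) = 9.910 m³/s

9.91 m³/s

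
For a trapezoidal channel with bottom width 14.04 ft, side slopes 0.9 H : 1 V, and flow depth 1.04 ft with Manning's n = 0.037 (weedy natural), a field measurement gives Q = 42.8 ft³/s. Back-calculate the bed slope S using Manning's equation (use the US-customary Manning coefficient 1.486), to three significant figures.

0.00519

A = (b + z·y)·y = (14.04 + 0.9×1.04)×1.04 = 15.58 ft²
P = b + 2y√(1+z²) = 14.04 + 2×1.04×√(1+0.9²) = 16.84 ft
R = A/P = 15.58/16.84 = 0.9250 ft
S = (Q·n / (1.486·A·R^(2/3)))² = (42.8×0.037 / (1.486×15.58×0.9493))² = 0.005195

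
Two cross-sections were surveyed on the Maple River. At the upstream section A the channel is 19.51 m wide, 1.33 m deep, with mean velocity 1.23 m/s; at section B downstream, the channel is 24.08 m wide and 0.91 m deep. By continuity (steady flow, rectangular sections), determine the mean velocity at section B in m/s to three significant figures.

1.46 m/s

Q = A₁V₁ = (19.51×1.33) × 1.23 = 31.92 m³/s
A₂ = 24.08 × 0.91 = 21.91 m²
V₂ = Q/A₂ = 31.92/21.91 = 1.457 m/s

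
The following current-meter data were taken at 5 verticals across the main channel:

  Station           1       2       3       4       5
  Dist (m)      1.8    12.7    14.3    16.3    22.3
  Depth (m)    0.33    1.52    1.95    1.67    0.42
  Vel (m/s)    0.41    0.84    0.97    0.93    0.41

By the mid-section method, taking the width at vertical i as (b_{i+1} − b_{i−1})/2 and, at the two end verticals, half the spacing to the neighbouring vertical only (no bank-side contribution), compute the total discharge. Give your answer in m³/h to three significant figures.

67900 m³/h

w_1 = (12.7 − 1.8)/2 = 5.45 m; q_1 = 0.41 × 0.33 × 5.45 = 0.7374 m³/s
w_2 = (14.3 − 1.8)/2 = 6.25 m; q_2 = 0.84 × 1.52 × 6.25 = 7.980 m³/s
w_3 = (16.3 − 12.7)/2 = 1.8 m; q_3 = 0.97 × 1.95 × 1.8 = 3.405 m³/s
w_4 = (22.3 − 14.3)/2 = 4 m; q_4 = 0.93 × 1.67 × 4 = 6.212 m³/s
w_5 = (22.3 − 16.3)/2 = 3 m; q_5 = 0.41 × 0.42 × 3 = 0.5166 m³/s
Q = Σ qᵢ = 18.85 m³/s
= 18.85 × 3600 = 67860 m³/h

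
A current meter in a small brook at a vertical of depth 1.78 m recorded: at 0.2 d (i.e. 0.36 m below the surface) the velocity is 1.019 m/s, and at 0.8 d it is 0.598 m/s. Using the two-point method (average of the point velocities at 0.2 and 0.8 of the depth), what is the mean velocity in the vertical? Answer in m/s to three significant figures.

v̄ = (1.019 + 0.598) / 2 = 0.8085 m/s

0.809 m/s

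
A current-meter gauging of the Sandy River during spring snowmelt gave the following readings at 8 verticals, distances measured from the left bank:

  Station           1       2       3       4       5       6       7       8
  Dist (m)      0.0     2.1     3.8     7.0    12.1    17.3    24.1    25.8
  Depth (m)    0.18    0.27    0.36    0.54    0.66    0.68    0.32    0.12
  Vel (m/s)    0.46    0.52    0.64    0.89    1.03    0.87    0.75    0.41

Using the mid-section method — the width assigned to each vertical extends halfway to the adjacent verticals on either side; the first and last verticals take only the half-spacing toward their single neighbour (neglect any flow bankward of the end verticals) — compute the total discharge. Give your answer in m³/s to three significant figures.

11.0 m³/s

w_1 = (2.1 − 0.0)/2 = 1.05 m; q_1 = 0.46 × 0.18 × 1.05 = 0.08694 m³/s
w_2 = (3.8 − 0.0)/2 = 1.9 m; q_2 = 0.52 × 0.27 × 1.9 = 0.2668 m³/s
w_3 = (7.0 − 2.1)/2 = 2.45 m; q_3 = 0.64 × 0.36 × 2.45 = 0.5645 m³/s
w_4 = (12.1 − 3.8)/2 = 4.15 m; q_4 = 0.89 × 0.54 × 4.15 = 1.994 m³/s
w_5 = (17.3 − 7.0)/2 = 5.15 m; q_5 = 1.03 × 0.66 × 5.15 = 3.501 m³/s
w_6 = (24.1 − 12.1)/2 = 6 m; q_6 = 0.87 × 0.68 × 6 = 3.550 m³/s
w_7 = (25.8 − 17.3)/2 = 4.25 m; q_7 = 0.75 × 0.32 × 4.25 = 1.020 m³/s
w_8 = (25.8 − 24.1)/2 = 0.85 m; q_8 = 0.41 × 0.12 × 0.85 = 0.04182 m³/s
Q = Σ qᵢ = 11.03 m³/s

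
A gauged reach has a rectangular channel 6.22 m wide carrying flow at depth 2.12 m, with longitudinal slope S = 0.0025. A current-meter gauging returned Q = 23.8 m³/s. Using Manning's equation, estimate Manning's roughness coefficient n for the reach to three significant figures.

0.0323

A = b·y = 6.22 × 2.12 = 13.19 m²
P = b + 2y = 6.22 + 2×2.12 = 10.46 m
R = A/P = 13.19/10.46 = 1.261 m
n = (1/Q)·A·R^(2/3)·S^(1/2) = (1/23.8) × 13.19 × 1.167 × 0.05000 = 0.03233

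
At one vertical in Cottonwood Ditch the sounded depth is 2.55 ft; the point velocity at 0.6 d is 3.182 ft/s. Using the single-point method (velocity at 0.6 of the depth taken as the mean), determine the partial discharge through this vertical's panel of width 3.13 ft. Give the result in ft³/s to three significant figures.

v̄ = v₀.₆ = 3.182 ft/s
q = v̄ × d × w = 3.182 × 2.55 × 3.13 = 25.40 ft³/s

25.4 ft³/s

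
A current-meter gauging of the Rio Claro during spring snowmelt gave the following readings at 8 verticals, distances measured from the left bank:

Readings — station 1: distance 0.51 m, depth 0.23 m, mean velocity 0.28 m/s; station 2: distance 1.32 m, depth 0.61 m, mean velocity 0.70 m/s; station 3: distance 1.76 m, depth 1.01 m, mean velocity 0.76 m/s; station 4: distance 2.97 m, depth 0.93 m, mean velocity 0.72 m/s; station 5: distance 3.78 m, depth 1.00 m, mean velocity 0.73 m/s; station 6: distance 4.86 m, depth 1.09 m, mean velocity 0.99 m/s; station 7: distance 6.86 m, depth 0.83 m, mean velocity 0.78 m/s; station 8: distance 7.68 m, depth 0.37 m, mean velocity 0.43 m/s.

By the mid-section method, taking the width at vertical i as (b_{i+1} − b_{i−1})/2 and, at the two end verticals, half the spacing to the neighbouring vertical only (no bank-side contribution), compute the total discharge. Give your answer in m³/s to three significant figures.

w_1 = (1.32 − 0.51)/2 = 0.405 m; q_1 = 0.28 × 0.23 × 0.405 = 0.02608 m³/s
w_2 = (1.76 − 0.51)/2 = 0.625 m; q_2 = 0.70 × 0.61 × 0.625 = 0.2669 m³/s
w_3 = (2.97 − 1.32)/2 = 0.825 m; q_3 = 0.76 × 1.01 × 0.825 = 0.6333 m³/s
w_4 = (3.78 − 1.76)/2 = 1.01 m; q_4 = 0.72 × 0.93 × 1.01 = 0.6763 m³/s
w_5 = (4.86 − 2.97)/2 = 0.945 m; q_5 = 0.73 × 1.00 × 0.945 = 0.6899 m³/s
w_6 = (6.86 − 3.78)/2 = 1.54 m; q_6 = 0.99 × 1.09 × 1.54 = 1.662 m³/s
w_7 = (7.68 − 4.86)/2 = 1.41 m; q_7 = 0.78 × 0.83 × 1.41 = 0.9128 m³/s
w_8 = (7.68 − 6.86)/2 = 0.41 m; q_8 = 0.43 × 0.37 × 0.41 = 0.06523 m³/s
Q = Σ qᵢ = 4.932 m³/s

4.93 m³/s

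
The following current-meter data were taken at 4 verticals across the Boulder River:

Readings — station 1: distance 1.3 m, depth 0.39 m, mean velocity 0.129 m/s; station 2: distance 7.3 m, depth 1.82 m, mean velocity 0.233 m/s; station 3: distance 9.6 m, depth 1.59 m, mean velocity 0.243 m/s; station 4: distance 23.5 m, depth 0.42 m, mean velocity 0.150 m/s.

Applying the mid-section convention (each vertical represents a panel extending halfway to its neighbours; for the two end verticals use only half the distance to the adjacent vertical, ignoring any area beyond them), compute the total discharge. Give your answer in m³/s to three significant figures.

5.48 m³/s

w_1 = (7.3 − 1.3)/2 = 3 m; q_1 = 0.129 × 0.39 × 3 = 0.1509 m³/s
w_2 = (9.6 − 1.3)/2 = 4.15 m; q_2 = 0.233 × 1.82 × 4.15 = 1.760 m³/s
w_3 = (23.5 − 7.3)/2 = 8.1 m; q_3 = 0.243 × 1.59 × 8.1 = 3.130 m³/s
w_4 = (23.5 − 9.6)/2 = 6.95 m; q_4 = 0.150 × 0.42 × 6.95 = 0.4379 m³/s
Q = Σ qᵢ = 5.478 m³/s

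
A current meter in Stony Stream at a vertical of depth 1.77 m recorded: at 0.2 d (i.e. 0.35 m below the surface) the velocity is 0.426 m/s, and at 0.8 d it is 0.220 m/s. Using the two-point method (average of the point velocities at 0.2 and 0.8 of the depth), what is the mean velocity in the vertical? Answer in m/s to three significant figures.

v̄ = (0.426 + 0.220) / 2 = 0.3230 m/s

0.323 m/s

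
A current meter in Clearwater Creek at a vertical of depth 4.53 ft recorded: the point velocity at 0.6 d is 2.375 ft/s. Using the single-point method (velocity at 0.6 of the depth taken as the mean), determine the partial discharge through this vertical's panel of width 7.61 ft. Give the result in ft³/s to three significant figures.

81.9 ft³/s

v̄ = v₀.₆ = 2.375 ft/s
q = v̄ × d × w = 2.375 × 4.53 × 7.61 = 81.87 ft³/s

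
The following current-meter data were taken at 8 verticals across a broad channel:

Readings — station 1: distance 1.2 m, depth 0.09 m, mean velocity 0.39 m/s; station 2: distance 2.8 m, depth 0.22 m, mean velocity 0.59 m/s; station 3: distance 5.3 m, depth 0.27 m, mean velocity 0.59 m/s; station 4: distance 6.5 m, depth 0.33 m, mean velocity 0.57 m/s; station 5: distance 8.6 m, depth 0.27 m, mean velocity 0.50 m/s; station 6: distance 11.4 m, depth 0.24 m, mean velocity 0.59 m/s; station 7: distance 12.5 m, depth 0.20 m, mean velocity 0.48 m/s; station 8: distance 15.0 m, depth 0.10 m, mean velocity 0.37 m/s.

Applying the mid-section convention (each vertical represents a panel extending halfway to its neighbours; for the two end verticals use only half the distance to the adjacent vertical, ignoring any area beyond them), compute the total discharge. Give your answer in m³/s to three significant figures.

1.73 m³/s

w_1 = (2.8 − 1.2)/2 = 0.8 m; q_1 = 0.39 × 0.09 × 0.8 = 0.02808 m³/s
w_2 = (5.3 − 1.2)/2 = 2.05 m; q_2 = 0.59 × 0.22 × 2.05 = 0.2661 m³/s
w_3 = (6.5 − 2.8)/2 = 1.85 m; q_3 = 0.59 × 0.27 × 1.85 = 0.2947 m³/s
w_4 = (8.6 − 5.3)/2 = 1.65 m; q_4 = 0.57 × 0.33 × 1.65 = 0.3104 m³/s
w_5 = (11.4 − 6.5)/2 = 2.45 m; q_5 = 0.50 × 0.27 × 2.45 = 0.3308 m³/s
w_6 = (12.5 − 8.6)/2 = 1.95 m; q_6 = 0.59 × 0.24 × 1.95 = 0.2761 m³/s
w_7 = (15.0 − 11.4)/2 = 1.8 m; q_7 = 0.48 × 0.20 × 1.8 = 0.1728 m³/s
w_8 = (15.0 − 12.5)/2 = 1.25 m; q_8 = 0.37 × 0.10 × 1.25 = 0.04625 m³/s
Q = Σ qᵢ = 1.725 m³/s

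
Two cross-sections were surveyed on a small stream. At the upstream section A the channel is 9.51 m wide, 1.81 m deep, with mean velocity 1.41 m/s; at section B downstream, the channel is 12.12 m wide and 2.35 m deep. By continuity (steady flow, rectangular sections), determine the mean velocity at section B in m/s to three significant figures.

0.852 m/s

Q = A₁V₁ = (9.51×1.81) × 1.41 = 24.27 m³/s
A₂ = 12.12 × 2.35 = 28.48 m²
V₂ = Q/A₂ = 24.27/28.48 = 0.8521 m/s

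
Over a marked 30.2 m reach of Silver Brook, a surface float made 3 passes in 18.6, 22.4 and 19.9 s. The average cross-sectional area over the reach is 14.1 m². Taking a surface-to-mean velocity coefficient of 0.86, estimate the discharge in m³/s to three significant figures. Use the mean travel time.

t̄ = (18.6 + 22.4 + 19.9) / 3 = 20.3 s
v_surface = L / t̄ = 30.2 / 20.3 = 1.488 m/s
v_mean = 0.86 × 1.488 = 1.279 m/s
Q = A × v_mean = 14.1 × 1.279 = 18.04 m³/s

18.0 m³/s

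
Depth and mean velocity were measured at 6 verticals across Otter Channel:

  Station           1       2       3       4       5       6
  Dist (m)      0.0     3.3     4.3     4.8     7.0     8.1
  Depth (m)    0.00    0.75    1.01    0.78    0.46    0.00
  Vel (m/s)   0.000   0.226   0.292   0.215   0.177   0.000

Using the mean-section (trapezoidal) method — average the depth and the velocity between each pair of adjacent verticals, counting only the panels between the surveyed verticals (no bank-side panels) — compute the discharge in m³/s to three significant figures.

0.771 m³/s

Panel 1-2: Δb = 3.3 m, d̄ = (0.00+0.75)/2 = 0.375, v̄ = (0.000+0.226)/2 = 0.113 → q = 3.3×0.375×0.113 = 0.1398 m³/s
Panel 2-3: Δb = 1 m, d̄ = (0.75+1.01)/2 = 0.88, v̄ = (0.226+0.292)/2 = 0.259 → q = 1×0.88×0.259 = 0.2279 m³/s
Panel 3-4: Δb = 0.5 m, d̄ = (1.01+0.78)/2 = 0.895, v̄ = (0.292+0.215)/2 = 0.2535 → q = 0.5×0.895×0.2535 = 0.1134 m³/s
Panel 4-5: Δb = 2.2 m, d̄ = (0.78+0.46)/2 = 0.62, v̄ = (0.215+0.177)/2 = 0.196 → q = 2.2×0.62×0.196 = 0.2673 m³/s
Panel 5-6: Δb = 1.1 m, d̄ = (0.46+0.00)/2 = 0.23, v̄ = (0.177+0.000)/2 = 0.0885 → q = 1.1×0.23×0.0885 = 0.02239 m³/s
Q = Σ q = 0.7709 m³/s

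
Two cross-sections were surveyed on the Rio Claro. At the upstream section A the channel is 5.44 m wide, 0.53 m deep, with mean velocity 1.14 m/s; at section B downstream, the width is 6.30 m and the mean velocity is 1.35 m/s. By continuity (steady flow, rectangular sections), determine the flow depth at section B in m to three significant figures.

0.386 m

Q = A₁V₁ = (5.44×0.53) × 1.14 = 3.287 m³/s
d₂ = Q/(b₂ V₂) = 3.287/(6.30×1.35) = 0.3865 m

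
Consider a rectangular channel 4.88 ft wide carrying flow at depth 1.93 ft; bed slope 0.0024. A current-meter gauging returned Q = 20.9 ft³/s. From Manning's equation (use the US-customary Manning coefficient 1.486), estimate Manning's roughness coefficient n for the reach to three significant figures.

0.0345

A = b·y = 4.88 × 1.93 = 9.418 ft²
P = b + 2y = 4.88 + 2×1.93 = 8.740 ft
R = A/P = 9.418/8.740 = 1.078 ft
n = (1.486/Q)·A·R^(2/3)·S^(1/2) = (1.486/20.9) × 9.418 × 1.051 × 0.04899 = 0.03448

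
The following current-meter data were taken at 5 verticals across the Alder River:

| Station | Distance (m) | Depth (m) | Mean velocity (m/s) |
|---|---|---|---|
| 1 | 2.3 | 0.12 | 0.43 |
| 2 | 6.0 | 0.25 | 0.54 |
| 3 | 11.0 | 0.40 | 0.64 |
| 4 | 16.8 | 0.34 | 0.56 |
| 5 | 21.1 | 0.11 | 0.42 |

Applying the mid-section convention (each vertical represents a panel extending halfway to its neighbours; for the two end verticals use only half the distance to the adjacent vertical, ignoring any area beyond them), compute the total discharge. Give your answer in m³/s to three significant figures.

w_1 = (6.0 − 2.3)/2 = 1.85 m; q_1 = 0.43 × 0.12 × 1.85 = 0.09546 m³/s
w_2 = (11.0 − 2.3)/2 = 4.35 m; q_2 = 0.54 × 0.25 × 4.35 = 0.5873 m³/s
w_3 = (16.8 − 6.0)/2 = 5.4 m; q_3 = 0.64 × 0.40 × 5.4 = 1.382 m³/s
w_4 = (21.1 − 11.0)/2 = 5.05 m; q_4 = 0.56 × 0.34 × 5.05 = 0.9615 m³/s
w_5 = (21.1 − 16.8)/2 = 2.15 m; q_5 = 0.42 × 0.11 × 2.15 = 0.09933 m³/s
Q = Σ qᵢ = 3.126 m³/s

3.13 m³/s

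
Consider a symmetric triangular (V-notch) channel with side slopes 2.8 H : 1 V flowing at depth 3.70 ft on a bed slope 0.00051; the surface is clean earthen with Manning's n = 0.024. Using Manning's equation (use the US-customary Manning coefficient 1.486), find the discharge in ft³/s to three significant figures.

A = z·y² = 2.8×3.70² = 38.33 ft²
P = 2y√(1+z²) = 2×3.70×√(1+2.8²) = 22.00 ft
R = A/P = 38.33/22.00 = 1.742 ft
Q = (1.486/n)·A·R^(2/3)·S^(1/2) = (1.486/0.024) × 38.33 × 1.742^(2/3) × 0.00051^(1/2) = 77.61 ft³/s

77.6 ft³/s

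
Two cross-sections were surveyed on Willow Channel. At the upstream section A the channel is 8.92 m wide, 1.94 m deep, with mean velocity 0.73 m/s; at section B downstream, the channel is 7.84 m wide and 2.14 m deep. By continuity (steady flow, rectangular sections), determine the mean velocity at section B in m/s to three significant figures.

0.753 m/s

Q = A₁V₁ = (8.92×1.94) × 0.73 = 12.63 m³/s
A₂ = 7.84 × 2.14 = 16.78 m²
V₂ = Q/A₂ = 12.63/16.78 = 0.7529 m/s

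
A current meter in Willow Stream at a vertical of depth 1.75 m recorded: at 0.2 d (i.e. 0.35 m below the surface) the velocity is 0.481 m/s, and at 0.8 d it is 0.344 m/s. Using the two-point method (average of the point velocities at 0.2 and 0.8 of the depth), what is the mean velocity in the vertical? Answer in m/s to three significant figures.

v̄ = (0.481 + 0.344) / 2 = 0.4125 m/s

0.413 m/s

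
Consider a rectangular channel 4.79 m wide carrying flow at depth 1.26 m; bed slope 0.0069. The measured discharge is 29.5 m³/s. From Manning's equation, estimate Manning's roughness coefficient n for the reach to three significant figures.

0.0150

A = b·y = 4.79 × 1.26 = 6.035 m²
P = b + 2y = 4.79 + 2×1.26 = 7.310 m
R = A/P = 6.035/7.310 = 0.8256 m
n = (1/Q)·A·R^(2/3)·S^(1/2) = (1/29.5) × 6.035 × 0.8801 × 0.08307 = 0.01496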